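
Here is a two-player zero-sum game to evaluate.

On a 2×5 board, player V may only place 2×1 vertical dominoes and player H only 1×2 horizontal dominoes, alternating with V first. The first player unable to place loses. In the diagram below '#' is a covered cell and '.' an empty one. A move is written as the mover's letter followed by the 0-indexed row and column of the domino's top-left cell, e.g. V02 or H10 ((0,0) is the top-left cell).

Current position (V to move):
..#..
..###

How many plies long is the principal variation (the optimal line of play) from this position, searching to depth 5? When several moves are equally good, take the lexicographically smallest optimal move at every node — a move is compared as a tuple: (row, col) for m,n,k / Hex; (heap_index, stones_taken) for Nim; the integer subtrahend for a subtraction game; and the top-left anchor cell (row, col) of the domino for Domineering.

[..#../..###] V move#1: V00:+1/#.#../#.###*, V01:+1/.##../.####
[#.#../#.###] H move#2: H03:-1/#.###/#.###*
[#.###/#.###] V move#3: V01:+1/#####/#####*
[#####/#####] end (terminal -1, H#4); searched ..#../..### to 5

PV length from [..#../..###]: 3 plies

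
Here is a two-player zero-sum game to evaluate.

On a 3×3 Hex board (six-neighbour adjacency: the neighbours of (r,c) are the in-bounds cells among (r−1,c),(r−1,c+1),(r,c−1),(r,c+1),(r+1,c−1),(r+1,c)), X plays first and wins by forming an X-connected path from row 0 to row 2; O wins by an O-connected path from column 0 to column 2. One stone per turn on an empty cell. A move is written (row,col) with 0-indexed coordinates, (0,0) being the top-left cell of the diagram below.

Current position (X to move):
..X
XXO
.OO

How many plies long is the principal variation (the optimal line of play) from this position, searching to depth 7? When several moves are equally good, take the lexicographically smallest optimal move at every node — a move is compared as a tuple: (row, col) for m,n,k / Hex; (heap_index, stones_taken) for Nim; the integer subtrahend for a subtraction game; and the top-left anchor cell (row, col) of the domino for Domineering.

p1 X@[..X/XXO/.OO]: (0,0)[X.X/XXO/.OO]-1 (0,1)[.XX/XXO/.OO]-1 (2,0)[..X/XXO/XOO]+1*
p2 O@[..X/XXO/XOO] terminal -1; root [..X/XXO/.OO] d7

PV length from [..X/XXO/.OO]: 1 ply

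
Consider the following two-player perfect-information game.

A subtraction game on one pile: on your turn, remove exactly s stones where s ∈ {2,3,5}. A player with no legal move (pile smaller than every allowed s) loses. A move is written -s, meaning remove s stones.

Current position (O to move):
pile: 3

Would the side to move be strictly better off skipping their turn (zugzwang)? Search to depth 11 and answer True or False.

ply 1, O at 3 | -2=+1→1*; -3=+1→0
ply 2: 1 is terminal -1 (X); from 3 depth 11
if O skipped the turn, X would face:
~ ply 1, X at 3 | -2=+1→1*; -3=+1→0
~ ply 2: 1 is terminal -1 (O); from 3 depth 11
compare (O): move=+1 vs pass=-1

zugzwang(3, O) = False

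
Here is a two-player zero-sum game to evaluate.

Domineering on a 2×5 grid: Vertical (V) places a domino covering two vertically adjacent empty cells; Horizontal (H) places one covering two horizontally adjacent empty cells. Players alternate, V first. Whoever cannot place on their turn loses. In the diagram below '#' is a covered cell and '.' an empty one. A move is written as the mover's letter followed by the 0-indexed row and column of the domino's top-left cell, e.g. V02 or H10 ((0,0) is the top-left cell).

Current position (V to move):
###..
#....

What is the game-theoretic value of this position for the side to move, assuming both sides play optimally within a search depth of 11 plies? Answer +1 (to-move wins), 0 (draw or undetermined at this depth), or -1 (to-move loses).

p1 V@[###../#....]: V03[####./#..#.]+1* V04[###.#/#...#]-1
p2 H@[####./#..#.]: H11[####./####.]-1*
p3 V@[####./####.]: V04[#####/#####]+1*
p4 H@[#####/#####] terminal -1; root [###../#....] d11

value(###../#...., V) = +1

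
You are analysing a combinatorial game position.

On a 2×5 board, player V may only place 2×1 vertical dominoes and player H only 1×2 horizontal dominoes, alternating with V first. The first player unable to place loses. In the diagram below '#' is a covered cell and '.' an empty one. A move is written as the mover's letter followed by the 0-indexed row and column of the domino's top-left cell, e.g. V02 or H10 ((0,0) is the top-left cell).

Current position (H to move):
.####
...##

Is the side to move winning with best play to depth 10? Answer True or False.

H winning at [.####/...##]: True

p1 H@[.####/...##]: H10[.####/##.##]+1* H11[.####/.####]-1
p2 V@[.####/##.##] terminal -1; root [.####/...##] d10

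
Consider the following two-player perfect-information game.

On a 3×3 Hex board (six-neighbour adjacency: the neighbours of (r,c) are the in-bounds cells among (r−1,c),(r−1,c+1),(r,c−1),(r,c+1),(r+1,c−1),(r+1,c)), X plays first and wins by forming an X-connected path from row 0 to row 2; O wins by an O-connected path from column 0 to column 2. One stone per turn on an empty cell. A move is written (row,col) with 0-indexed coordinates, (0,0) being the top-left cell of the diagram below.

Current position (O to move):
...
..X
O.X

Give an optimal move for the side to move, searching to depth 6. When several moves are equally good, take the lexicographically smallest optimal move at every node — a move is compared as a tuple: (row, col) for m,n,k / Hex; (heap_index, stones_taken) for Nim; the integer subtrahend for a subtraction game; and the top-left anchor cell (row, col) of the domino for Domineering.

O's best at [.../..X/O.X]: (0,2)

[.../..X/O.X] O move#1: (0,0):-1/O../..X/O.X, (0,1):-1/.O./..X/O.X, (0,2):+1/..O/..X/O.X*, (1,0):-1/.../O.X/O.X, (1,1):-1/.../.OX/O.X, (2,1):-1/.../..X/OOX
[..O/..X/O.X] X move#2: (0,0):-1/X.O/..X/O.X*, (0,1):-1/.XO/..X/O.X, (1,0):-1/..O/X.X/O.X, (1,1):-1/..O/.XX/O.X, (2,1):-1/..O/..X/OXX
[X.O/..X/O.X] O move#3: (0,1):+1/XOO/..X/O.X*, (1,0):+1/X.O/O.X/O.X, (1,1):+1/X.O/.OX/O.X, (2,1):-1/X.O/..X/OOX
[XOO/..X/O.X] X move#4: (1,0):-1/XOO/X.X/O.X*, (1,1):-1/XOO/.XX/O.X, (2,1):-1/XOO/..X/OXX
[XOO/X.X/O.X] O move#5: (1,1):+1/XOO/XOX/O.X*, (2,1):-1/XOO/X.X/OOX
[XOO/XOX/O.X] end (terminal -1, X#6); searched .../..X/O.X to 6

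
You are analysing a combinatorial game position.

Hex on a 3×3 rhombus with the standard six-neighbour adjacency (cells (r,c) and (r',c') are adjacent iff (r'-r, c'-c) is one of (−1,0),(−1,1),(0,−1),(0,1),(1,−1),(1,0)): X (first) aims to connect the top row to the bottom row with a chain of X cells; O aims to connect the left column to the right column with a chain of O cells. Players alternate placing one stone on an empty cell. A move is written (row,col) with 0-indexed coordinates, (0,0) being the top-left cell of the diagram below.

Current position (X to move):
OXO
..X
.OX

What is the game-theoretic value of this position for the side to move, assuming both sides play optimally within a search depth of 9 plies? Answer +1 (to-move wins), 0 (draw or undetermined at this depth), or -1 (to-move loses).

ply 1, X at OXO/..X/.OX | (1,0)=+1→OXO/X.X/.OX*; (1,1)=+1→OXO/.XX/.OX; (2,0)=+1→OXO/..X/XOX
ply 2, O at OXO/X.X/.OX | (1,1)=-1→OXO/XOX/.OX*; (2,0)=-1→OXO/X.X/OOX
ply 3, X at OXO/XOX/.OX | (2,0)=+1→OXO/XOX/XOX*
ply 4: OXO/XOX/XOX is terminal -1 (O); from OXO/..X/.OX depth 9

value(OXO/..X/.OX, X) = +1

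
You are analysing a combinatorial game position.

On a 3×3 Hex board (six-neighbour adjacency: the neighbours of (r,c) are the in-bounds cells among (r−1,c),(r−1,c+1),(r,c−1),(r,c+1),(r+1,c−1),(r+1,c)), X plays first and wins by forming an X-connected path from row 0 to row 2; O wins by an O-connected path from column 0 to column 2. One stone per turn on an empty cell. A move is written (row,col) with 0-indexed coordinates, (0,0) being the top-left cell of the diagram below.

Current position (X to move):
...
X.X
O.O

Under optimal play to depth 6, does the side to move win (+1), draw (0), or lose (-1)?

value(.../X.X/O.O, X) = +1

ply 1, X at .../X.X/O.O | (0,0)=-1→X../X.X/O.O; (0,1)=-1→.X./X.X/O.O; (0,2)=-1→..X/X.X/O.O; (1,1)=-1→.../XXX/O.O; (2,1)=+1→.../X.X/OXO*
ply 2, O at .../X.X/OXO | (0,0)=-1→O../X.X/OXO*; (0,1)=-1→.O./X.X/OXO; (0,2)=-1→..O/X.X/OXO; (1,1)=-1→.../XOX/OXO
ply 3, X at O../X.X/OXO | (0,1)=+1→OX./X.X/OXO*; (0,2)=+1→O.X/X.X/OXO; (1,1)=+1→O../XXX/OXO
ply 4, O at OX./X.X/OXO | (0,2)=-1→OXO/X.X/OXO*; (1,1)=-1→OX./XOX/OXO
ply 5, X at OXO/X.X/OXO | (1,1)=+1→OXO/XXX/OXO*
ply 6: OXO/XXX/OXO is terminal -1 (O); from .../X.X/O.O depth 6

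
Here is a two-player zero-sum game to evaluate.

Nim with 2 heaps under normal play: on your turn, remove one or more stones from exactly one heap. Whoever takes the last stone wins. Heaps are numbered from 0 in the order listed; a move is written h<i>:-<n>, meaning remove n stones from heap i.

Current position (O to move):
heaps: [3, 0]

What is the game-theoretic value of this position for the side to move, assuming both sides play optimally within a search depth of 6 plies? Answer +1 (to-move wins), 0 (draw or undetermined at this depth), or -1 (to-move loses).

[(3,0)] O move#1: h0:-1:-1/(2,0), h0:-2:-1/(1,0), h0:-3:+1/(0,0)*
[(0,0)] end (terminal -1, X#2); searched (3,0) to 6

value((3,0), O) = +1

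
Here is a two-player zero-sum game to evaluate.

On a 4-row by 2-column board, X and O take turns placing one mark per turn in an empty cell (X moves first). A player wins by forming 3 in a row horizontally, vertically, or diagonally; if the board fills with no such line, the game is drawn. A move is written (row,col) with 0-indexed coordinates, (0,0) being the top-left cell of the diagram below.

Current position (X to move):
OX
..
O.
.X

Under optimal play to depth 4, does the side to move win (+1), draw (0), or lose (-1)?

value(OX/../O./.X, X) = 0

p1 X@[OX/../O./.X]: (1,0)[OX/X./O./.X]+0* (1,1)[OX/.X/O./.X]-1 (2,1)[OX/../OX/.X]-1 (3,0)[OX/../O./XX]-1
p2 O@[OX/X./O./.X]: (1,1)[OX/XO/O./.X]+0* (2,1)[OX/X./OO/.X]+0 (3,0)[OX/X./O./OX]+0
p3 X@[OX/XO/O./.X]: (2,1)[OX/XO/OX/.X]+0* (3,0)[OX/XO/O./XX]+0
p4 O@[OX/XO/OX/.X]: (3,0)[OX/XO/OX/OX]+0*
p5 X@[OX/XO/OX/OX] terminal +0; root [OX/../O./.X] d4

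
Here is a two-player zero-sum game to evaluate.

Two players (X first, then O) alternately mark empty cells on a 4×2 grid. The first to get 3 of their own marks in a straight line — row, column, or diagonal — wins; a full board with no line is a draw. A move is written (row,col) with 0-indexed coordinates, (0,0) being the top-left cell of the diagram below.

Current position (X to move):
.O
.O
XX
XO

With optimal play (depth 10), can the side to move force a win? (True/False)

X winning at [.O/.O/XX/XO]: True

ply 1, X at .O/.O/XX/XO | (0,0)=+0→XO/.O/XX/XO; (1,0)=+1→.O/XO/XX/XO*
ply 2: .O/XO/XX/XO is terminal -1 (O); from .O/.O/XX/XO depth 10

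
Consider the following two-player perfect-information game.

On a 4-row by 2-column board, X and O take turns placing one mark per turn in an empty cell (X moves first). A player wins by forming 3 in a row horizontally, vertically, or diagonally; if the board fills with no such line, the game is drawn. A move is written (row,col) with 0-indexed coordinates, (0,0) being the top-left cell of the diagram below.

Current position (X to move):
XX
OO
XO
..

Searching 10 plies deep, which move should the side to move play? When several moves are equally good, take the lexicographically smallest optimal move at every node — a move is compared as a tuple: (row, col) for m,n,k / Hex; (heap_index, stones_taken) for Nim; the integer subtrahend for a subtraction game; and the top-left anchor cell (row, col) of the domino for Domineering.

X's best at [XX/OO/XO/..]: (3,1)

p1 X@[XX/OO/XO/..]: (3,0)[XX/OO/XO/X.]-1 (3,1)[XX/OO/XO/.X]+0*
p2 O@[XX/OO/XO/.X]: (3,0)[XX/OO/XO/OX]+0*
p3 X@[XX/OO/XO/OX] terminal +0; root [XX/OO/XO/..] d10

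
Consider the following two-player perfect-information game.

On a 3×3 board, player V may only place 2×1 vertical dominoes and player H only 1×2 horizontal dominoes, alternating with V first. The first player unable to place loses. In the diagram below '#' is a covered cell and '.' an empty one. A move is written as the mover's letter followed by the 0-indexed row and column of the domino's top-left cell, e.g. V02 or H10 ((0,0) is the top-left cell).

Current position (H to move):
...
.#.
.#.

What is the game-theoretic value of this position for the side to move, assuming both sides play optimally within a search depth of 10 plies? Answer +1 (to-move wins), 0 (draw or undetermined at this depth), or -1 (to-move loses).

value(.../.#./.#., H) = -1

p1 H@[.../.#./.#.]: H00[##./.#./.#.]-1* H01[.##/.#./.#.]-1
p2 V@[##./.#./.#.]: V02[###/.##/.#.]+1* V10[##./##./##.]+1 V12[##./.##/.##]+1
p3 H@[###/.##/.#.] terminal -1; root [.../.#./.#.] d10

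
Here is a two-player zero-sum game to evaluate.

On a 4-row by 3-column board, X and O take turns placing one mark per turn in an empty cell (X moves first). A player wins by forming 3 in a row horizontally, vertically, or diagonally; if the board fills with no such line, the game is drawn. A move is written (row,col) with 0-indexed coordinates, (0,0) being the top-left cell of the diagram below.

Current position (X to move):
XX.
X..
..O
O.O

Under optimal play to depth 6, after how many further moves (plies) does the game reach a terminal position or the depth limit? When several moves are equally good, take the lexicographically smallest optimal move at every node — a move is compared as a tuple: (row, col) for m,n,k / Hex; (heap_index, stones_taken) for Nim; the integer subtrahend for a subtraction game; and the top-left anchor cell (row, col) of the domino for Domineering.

p1 X@[XX./X../..O/O.O]: (0,2)[XXX/X../..O/O.O]+1* (1,1)[XX./XX./..O/O.O]-1 (1,2)[XX./X.X/..O/O.O]-1 (2,0)[XX./X../X.O/O.O]+1 (2,1)[XX./X../.XO/O.O]-1 (3,1)[XX./X../..O/OXO]-1
p2 O@[XXX/X../..O/O.O] terminal -1; root [XX./X../..O/O.O] d6

PV length from [XX./X../..O/O.O]: 1 ply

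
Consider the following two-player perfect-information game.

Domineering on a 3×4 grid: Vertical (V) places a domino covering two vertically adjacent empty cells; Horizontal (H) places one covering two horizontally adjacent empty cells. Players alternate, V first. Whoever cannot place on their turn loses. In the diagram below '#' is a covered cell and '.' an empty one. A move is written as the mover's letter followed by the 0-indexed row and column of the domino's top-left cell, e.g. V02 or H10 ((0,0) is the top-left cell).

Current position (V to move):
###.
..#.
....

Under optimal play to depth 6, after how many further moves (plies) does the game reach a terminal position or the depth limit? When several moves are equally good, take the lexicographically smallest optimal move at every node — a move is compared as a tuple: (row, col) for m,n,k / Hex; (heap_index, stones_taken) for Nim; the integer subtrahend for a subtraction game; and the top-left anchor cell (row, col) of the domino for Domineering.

[###./..#./....] V move#1: V03:-1/####/..##/...., V10:+1/###./#.#./#...*, V11:+1/###./.##./.#.., V13:-1/###./..##/...#
[###./#.#./#...] H move#2: H21:-1/###./#.#./###.*, H22:-1/###./#.#./#.##
[###./#.#./###.] V move#3: V03:+1/####/#.##/###.*, V13:+1/###./#.##/####
[####/#.##/###.] end (terminal -1, H#4); searched ###./..#./.... to 6

PV length from [###./..#./....]: 3 plies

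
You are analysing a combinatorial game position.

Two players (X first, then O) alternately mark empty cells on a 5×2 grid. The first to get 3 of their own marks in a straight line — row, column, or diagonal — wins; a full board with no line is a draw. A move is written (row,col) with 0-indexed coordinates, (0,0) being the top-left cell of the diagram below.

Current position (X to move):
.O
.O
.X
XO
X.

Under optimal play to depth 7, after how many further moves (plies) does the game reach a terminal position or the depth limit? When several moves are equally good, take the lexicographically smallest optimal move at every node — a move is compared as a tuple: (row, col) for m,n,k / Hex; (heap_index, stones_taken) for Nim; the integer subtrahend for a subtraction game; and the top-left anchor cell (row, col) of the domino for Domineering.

PV length from [.O/.O/.X/XO/X.]: 1 ply

ply 1, X at .O/.O/.X/XO/X. | (0,0)=+0→XO/.O/.X/XO/X.; (1,0)=+0→.O/XO/.X/XO/X.; (2,0)=+1→.O/.O/XX/XO/X.*; (4,1)=+0→.O/.O/.X/XO/XX
ply 2: .O/.O/XX/XO/X. is terminal -1 (O); from .O/.O/.X/XO/X. depth 7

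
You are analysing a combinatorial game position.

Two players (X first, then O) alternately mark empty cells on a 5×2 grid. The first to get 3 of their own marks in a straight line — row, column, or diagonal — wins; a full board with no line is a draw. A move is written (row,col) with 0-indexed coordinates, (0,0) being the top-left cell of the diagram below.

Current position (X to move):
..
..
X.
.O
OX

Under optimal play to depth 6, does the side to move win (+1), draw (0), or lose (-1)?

[../../X./.O/OX] X move#1: (0,0):+0/X./../X./.O/OX, (0,1):+0/.X/../X./.O/OX, (1,0):+1/../X./X./.O/OX*, (1,1):+0/../.X/X./.O/OX, (2,1):+0/../../XX/.O/OX, (3,0):+0/../../X./XO/OX
[../X./X./.O/OX] O move#2: (0,0):-1/O./X./X./.O/OX*, (0,1):-1/.O/X./X./.O/OX, (1,1):-1/../XO/X./.O/OX, (2,1):-1/../X./XO/.O/OX, (3,0):-1/../X./X./OO/OX
[O./X./X./.O/OX] X move#3: (0,1):+0/OX/X./X./.O/OX, (1,1):+0/O./XX/X./.O/OX, (2,1):+0/O./X./XX/.O/OX, (3,0):+1/O./X./X./XO/OX*
[O./X./X./XO/OX] end (terminal -1, O#4); searched ../../X./.O/OX to 6

value(../../X./.O/OX, X) = +1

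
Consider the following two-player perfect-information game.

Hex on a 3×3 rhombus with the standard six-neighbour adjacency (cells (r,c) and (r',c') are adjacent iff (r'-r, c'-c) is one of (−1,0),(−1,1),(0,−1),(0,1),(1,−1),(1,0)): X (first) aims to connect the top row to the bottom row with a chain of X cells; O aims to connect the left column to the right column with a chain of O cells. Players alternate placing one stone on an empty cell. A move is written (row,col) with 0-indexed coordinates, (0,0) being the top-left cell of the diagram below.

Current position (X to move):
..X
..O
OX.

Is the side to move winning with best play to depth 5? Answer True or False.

ply 1, X at ..X/..O/OX. | (0,0)=-1→X.X/..O/OX.; (0,1)=-1→.XX/..O/OX.; (1,0)=-1→..X/X.O/OX.; (1,1)=+1→..X/.XO/OX.*; (2,2)=-1→..X/..O/OXX
ply 2: ..X/.XO/OX. is terminal -1 (O); from ..X/..O/OX. depth 5

X winning at [..X/..O/OX.]: True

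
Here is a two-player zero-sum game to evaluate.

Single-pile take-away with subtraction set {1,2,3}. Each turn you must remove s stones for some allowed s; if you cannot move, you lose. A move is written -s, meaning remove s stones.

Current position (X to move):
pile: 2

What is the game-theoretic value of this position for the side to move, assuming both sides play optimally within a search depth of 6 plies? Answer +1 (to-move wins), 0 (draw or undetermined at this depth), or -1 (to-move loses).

value(2, X) = +1

[2] X move#1: -1:-1/1, -2:+1/0*
[0] end (terminal -1, O#2); searched 2 to 6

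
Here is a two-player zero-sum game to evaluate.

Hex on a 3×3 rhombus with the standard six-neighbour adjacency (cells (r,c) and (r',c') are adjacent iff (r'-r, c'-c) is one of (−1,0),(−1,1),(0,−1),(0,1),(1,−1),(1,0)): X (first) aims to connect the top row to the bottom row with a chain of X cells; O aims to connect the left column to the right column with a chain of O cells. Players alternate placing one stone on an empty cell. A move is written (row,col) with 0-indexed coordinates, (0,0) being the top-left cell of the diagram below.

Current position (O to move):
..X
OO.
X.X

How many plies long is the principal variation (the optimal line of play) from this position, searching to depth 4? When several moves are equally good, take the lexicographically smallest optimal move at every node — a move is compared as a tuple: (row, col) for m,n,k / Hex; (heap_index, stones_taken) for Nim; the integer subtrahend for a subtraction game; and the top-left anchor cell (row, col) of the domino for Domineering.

p1 O@[..X/OO./X.X]: (0,0)[O.X/OO./X.X]-1 (0,1)[.OX/OO./X.X]-1 (1,2)[..X/OOO/X.X]+1* (2,1)[..X/OO./XOX]-1
p2 X@[..X/OOO/X.X] terminal -1; root [..X/OO./X.X] d4

PV length from [..X/OO./X.X]: 1 ply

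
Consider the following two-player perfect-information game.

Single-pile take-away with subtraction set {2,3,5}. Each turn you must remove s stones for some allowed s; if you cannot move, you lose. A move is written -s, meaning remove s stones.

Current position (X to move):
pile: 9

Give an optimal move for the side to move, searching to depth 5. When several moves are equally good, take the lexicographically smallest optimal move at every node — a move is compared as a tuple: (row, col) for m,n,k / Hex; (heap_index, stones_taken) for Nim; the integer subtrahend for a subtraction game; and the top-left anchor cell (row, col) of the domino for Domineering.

ply 1, X at 9 | -2=+1→7*; -3=-1→6; -5=-1→4
ply 2, O at 7 | -2=-1→5*; -3=-1→4; -5=-1→2
ply 3, X at 5 | -2=-1→3; -3=-1→2; -5=+1→0*
ply 4: 0 is terminal -1 (O); from 9 depth 5

X's best at [9]: -2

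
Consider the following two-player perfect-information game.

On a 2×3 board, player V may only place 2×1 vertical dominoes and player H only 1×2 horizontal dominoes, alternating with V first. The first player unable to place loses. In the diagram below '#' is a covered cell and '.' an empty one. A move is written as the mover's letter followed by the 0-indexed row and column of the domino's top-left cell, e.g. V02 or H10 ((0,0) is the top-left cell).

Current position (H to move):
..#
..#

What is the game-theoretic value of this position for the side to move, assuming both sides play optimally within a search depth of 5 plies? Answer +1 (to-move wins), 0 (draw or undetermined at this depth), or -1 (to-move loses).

value(..#/..#, H) = +1

ply 1, H at ..#/..# | H00=+1→###/..#*; H10=+1→..#/###
ply 2: ###/..# is terminal -1 (V); from ..#/..# depth 5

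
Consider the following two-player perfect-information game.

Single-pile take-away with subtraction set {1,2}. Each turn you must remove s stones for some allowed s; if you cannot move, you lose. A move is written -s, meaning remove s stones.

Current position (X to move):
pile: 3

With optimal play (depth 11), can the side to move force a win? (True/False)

[3] X move#1: -1:-1/2*, -2:-1/1
[2] O move#2: -1:-1/1, -2:+1/0*
[0] end (terminal -1, X#3); searched 3 to 11

X winning at [3]: False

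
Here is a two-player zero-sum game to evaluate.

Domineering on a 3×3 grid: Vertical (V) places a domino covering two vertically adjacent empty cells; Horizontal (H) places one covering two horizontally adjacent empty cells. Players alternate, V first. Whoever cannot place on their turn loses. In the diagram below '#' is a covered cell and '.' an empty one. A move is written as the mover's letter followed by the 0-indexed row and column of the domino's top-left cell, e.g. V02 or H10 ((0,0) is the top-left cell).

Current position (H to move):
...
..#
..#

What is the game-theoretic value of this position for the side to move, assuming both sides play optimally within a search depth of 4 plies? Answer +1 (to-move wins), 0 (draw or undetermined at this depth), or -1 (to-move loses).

p1 H@[.../..#/..#]: H00[##./..#/..#]-1 H01[.##/..#/..#]-1 H10[.../###/..#]+1* H20[.../..#/###]-1
p2 V@[.../###/..#] terminal -1; root [.../..#/..#] d4

value(.../..#/..#, H) = +1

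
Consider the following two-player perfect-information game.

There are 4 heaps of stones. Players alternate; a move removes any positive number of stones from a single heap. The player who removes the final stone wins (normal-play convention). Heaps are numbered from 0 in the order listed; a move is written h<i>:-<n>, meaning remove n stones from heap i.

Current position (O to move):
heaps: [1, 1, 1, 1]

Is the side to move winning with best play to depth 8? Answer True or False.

ply 1, O at (1,1,1,1) | h0:-1=-1→(0,1,1,1)*; h1:-1=-1→(1,0,1,1); h2:-1=-1→(1,1,0,1); h3:-1=-1→(1,1,1,0)
ply 2, X at (0,1,1,1) | h1:-1=+1→(0,0,1,1)*; h2:-1=+1→(0,1,0,1); h3:-1=+1→(0,1,1,0)
ply 3, O at (0,0,1,1) | h2:-1=-1→(0,0,0,1)*; h3:-1=-1→(0,0,1,0)
ply 4, X at (0,0,0,1) | h3:-1=+1→(0,0,0,0)*
ply 5: (0,0,0,0) is terminal -1 (O); from (1,1,1,1) depth 8

O winning at [(1,1,1,1)]: False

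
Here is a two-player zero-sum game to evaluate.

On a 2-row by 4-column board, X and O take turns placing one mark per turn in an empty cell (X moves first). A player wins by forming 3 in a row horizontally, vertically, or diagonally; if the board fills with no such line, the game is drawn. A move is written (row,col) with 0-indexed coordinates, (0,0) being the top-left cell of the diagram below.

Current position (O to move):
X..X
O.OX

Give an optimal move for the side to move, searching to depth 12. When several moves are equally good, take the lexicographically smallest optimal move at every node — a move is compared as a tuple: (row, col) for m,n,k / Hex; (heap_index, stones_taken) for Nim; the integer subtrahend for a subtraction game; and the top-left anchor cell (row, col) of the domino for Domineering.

p1 O@[X..X/O.OX]: (0,1)[XO.X/O.OX]+0 (0,2)[X.OX/O.OX]+0 (1,1)[X..X/OOOX]+1*
p2 X@[X..X/OOOX] terminal -1; root [X..X/O.OX] d12

O's best at [X..X/O.OX]: (1,1)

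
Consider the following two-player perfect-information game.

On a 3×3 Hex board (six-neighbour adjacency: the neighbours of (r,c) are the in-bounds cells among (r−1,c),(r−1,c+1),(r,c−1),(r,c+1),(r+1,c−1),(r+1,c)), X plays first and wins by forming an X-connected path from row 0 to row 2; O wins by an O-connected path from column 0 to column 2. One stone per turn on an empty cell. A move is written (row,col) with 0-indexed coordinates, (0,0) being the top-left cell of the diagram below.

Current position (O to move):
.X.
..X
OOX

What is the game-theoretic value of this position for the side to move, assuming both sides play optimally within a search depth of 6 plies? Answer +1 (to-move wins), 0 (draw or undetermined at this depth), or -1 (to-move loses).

value(.X./..X/OOX, O) = -1

[.X./..X/OOX] O move#1: (0,0):-1/OX./..X/OOX*, (0,2):-1/.XO/..X/OOX, (1,0):-1/.X./O.X/OOX, (1,1):-1/.X./.OX/OOX
[OX./..X/OOX] X move#2: (0,2):+1/OXX/..X/OOX*, (1,0):+1/OX./X.X/OOX, (1,1):+1/OX./.XX/OOX
[OXX/..X/OOX] end (terminal -1, O#3); searched .X./..X/OOX to 6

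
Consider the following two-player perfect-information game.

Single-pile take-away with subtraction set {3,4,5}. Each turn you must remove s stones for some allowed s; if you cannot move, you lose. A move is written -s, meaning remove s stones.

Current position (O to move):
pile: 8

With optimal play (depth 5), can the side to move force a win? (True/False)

O winning at [8]: False

p1 O@[8]: -3[5]-1* -4[4]-1 -5[3]-1
p2 X@[5]: -3[2]+1* -4[1]+1 -5[0]+1
p3 O@[2] terminal -1; root [8] d5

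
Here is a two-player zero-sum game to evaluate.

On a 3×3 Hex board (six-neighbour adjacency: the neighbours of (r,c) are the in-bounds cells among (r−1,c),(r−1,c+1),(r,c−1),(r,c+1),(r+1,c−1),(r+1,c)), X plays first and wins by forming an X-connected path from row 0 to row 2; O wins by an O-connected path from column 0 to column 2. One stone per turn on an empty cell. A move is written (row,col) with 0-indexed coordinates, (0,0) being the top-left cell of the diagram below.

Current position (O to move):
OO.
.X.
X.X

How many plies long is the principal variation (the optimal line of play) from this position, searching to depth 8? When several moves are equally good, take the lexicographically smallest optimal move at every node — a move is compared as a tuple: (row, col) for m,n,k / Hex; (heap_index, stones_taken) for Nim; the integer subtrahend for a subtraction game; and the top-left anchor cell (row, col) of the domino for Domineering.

ply 1, O at OO./.X./X.X | (0,2)=+1→OOO/.X./X.X*; (1,0)=-1→OO./OX./X.X; (1,2)=-1→OO./.XO/X.X; (2,1)=-1→OO./.X./XOX
ply 2: OOO/.X./X.X is terminal -1 (X); from OO./.X./X.X depth 8

PV length from [OO./.X./X.X]: 1 ply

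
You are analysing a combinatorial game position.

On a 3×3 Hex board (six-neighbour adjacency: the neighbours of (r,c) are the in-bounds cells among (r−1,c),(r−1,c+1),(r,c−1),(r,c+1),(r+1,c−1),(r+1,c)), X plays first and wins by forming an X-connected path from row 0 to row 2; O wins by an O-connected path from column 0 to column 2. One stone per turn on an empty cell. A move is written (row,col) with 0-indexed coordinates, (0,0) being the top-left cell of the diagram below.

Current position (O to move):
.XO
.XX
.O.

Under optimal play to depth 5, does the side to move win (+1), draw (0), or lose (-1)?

value(.XO/.XX/.O., O) = -1

ply 1, O at .XO/.XX/.O. | (0,0)=-1→OXO/.XX/.O.*; (1,0)=-1→.XO/OXX/.O.; (2,0)=-1→.XO/.XX/OO.; (2,2)=-1→.XO/.XX/.OO
ply 2, X at OXO/.XX/.O. | (1,0)=+1→OXO/XXX/.O.*; (2,0)=+1→OXO/.XX/XO.; (2,2)=+1→OXO/.XX/.OX
ply 3, O at OXO/XXX/.O. | (2,0)=-1→OXO/XXX/OO.*; (2,2)=-1→OXO/XXX/.OO
ply 4, X at OXO/XXX/OO. | (2,2)=+1→OXO/XXX/OOX*
ply 5: OXO/XXX/OOX is terminal -1 (O); from .XO/.XX/.O. depth 5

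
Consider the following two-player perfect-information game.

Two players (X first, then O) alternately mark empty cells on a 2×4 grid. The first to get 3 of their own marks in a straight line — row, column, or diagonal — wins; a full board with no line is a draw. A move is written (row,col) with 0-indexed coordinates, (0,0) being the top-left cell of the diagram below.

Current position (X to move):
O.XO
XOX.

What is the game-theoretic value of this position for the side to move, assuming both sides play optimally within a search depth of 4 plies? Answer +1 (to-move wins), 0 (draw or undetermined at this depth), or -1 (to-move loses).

value(O.XO/XOX., X) = 0

ply 1, X at O.XO/XOX. | (0,1)=+0→OXXO/XOX.*; (1,3)=+0→O.XO/XOXX
ply 2, O at OXXO/XOX. | (1,3)=+0→OXXO/XOXO*
ply 3: OXXO/XOXO is terminal +0 (X); from O.XO/XOX. depth 4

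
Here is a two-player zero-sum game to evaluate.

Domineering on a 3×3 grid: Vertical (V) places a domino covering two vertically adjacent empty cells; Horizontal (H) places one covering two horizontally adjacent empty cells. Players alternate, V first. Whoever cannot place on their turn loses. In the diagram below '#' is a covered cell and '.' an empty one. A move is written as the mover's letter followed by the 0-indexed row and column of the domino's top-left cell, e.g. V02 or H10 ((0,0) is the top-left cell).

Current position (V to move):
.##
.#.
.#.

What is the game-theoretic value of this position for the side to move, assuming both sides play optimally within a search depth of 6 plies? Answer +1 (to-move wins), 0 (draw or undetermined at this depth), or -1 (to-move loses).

[.##/.#./.#.] V move#1: V00:+1/###/##./.#.*, V10:+1/.##/##./##., V12:+1/.##/.##/.##
[###/##./.#.] end (terminal -1, H#2); searched .##/.#./.#. to 6

value(.##/.#./.#., V) = +1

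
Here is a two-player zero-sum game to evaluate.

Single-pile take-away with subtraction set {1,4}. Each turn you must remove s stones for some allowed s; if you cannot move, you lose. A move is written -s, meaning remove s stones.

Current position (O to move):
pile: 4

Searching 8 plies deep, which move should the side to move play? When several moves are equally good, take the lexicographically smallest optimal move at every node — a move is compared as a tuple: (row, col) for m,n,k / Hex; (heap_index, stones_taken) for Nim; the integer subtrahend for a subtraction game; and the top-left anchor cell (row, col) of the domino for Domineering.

[4] O move#1: -1:-1/3, -4:+1/0*
[0] end (terminal -1, X#2); searched 4 to 8

O's best at [4]: -4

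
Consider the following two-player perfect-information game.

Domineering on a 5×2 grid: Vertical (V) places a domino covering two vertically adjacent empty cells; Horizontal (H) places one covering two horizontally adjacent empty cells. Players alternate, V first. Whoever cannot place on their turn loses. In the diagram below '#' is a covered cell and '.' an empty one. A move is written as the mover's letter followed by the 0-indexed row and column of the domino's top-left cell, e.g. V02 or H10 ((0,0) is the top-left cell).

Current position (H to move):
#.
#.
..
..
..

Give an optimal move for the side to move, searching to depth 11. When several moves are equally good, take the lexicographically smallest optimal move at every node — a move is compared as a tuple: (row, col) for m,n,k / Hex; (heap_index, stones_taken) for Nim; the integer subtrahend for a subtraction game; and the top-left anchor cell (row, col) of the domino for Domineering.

ply 1, H at #./#./../../.. | H20=-1→#./#./##/../..; H30=+1→#./#./../##/..*; H40=-1→#./#./../../##
ply 2, V at #./#./../##/.. | V01=-1→##/##/../##/..*; V11=-1→#./##/.#/##/..
ply 3, H at ##/##/../##/.. | H20=+1→##/##/##/##/..*; H40=+1→##/##/../##/##
ply 4: ##/##/##/##/.. is terminal -1 (V); from #./#./../../.. depth 11

H's best at [#./#./../../..]: H30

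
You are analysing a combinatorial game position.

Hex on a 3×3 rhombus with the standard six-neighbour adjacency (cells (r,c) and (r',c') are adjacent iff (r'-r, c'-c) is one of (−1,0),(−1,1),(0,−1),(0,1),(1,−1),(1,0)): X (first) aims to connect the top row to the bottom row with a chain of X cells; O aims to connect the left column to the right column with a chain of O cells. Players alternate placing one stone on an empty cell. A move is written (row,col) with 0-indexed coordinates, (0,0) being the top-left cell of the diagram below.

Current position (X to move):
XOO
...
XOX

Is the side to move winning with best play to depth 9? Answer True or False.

X winning at [XOO/.../XOX]: True

ply 1, X at XOO/.../XOX | (1,0)=+1→XOO/X../XOX*; (1,1)=-1→XOO/.X./XOX; (1,2)=-1→XOO/..X/XOX
ply 2: XOO/X../XOX is terminal -1 (O); from XOO/.../XOX depth 9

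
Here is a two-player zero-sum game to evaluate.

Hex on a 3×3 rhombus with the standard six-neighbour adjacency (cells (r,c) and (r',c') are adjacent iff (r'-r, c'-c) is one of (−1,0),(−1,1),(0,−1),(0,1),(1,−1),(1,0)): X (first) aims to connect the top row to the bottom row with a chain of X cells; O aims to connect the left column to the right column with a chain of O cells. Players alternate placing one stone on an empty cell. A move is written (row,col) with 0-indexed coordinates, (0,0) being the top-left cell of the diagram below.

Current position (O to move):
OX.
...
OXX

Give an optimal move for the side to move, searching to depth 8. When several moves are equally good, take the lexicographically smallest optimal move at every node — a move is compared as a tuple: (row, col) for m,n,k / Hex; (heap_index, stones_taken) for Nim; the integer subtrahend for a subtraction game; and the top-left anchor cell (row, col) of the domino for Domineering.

[OX./.../OXX] O move#1: (0,2):-1/OXO/.../OXX, (1,0):-1/OX./O../OXX, (1,1):+1/OX./.O./OXX*, (1,2):-1/OX./..O/OXX
[OX./.O./OXX] X move#2: (0,2):-1/OXX/.O./OXX*, (1,0):-1/OX./XO./OXX, (1,2):-1/OX./.OX/OXX
[OXX/.O./OXX] O move#3: (1,0):-1/OXX/OO./OXX, (1,2):+1/OXX/.OO/OXX*
[OXX/.OO/OXX] end (terminal -1, X#4); searched OX./.../OXX to 8

O's best at [OX./.../OXX]: (1,1)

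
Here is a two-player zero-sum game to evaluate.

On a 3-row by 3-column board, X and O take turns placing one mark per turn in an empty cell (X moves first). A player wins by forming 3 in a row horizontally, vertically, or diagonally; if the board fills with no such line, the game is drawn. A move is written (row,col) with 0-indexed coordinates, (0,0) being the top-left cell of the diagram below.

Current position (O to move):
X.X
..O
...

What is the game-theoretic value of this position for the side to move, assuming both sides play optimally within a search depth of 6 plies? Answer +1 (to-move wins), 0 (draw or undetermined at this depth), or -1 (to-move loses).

value(X.X/..O/..., O) = -1

ply 1, O at X.X/..O/... | (0,1)=-1→XOX/..O/...*; (1,0)=-1→X.X/O.O/...; (1,1)=-1→X.X/.OO/...; (2,0)=-1→X.X/..O/O..; (2,1)=-1→X.X/..O/.O.; (2,2)=-1→X.X/..O/..O
ply 2, X at XOX/..O/... | (1,0)=+0→XOX/X.O/...; (1,1)=+1→XOX/.XO/...*; (2,0)=+1→XOX/..O/X..; (2,1)=+0→XOX/..O/.X.; (2,2)=-1→XOX/..O/..X
ply 3, O at XOX/.XO/... | (1,0)=-1→XOX/OXO/...*; (2,0)=-1→XOX/.XO/O..; (2,1)=-1→XOX/.XO/.O.; (2,2)=-1→XOX/.XO/..O
ply 4, X at XOX/OXO/... | (2,0)=+1→XOX/OXO/X..*; (2,1)=+1→XOX/OXO/.X.; (2,2)=+1→XOX/OXO/..X
ply 5: XOX/OXO/X.. is terminal -1 (O); from X.X/..O/... depth 6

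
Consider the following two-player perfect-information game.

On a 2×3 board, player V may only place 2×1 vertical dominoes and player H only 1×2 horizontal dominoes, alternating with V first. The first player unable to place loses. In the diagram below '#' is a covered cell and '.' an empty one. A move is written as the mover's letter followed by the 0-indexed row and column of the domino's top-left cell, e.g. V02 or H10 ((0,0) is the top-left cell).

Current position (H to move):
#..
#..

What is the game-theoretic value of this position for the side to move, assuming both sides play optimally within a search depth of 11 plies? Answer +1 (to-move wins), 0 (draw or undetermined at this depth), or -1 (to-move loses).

value(#../#.., H) = +1

ply 1, H at #../#.. | H01=+1→###/#..*; H11=+1→#../###
ply 2: ###/#.. is terminal -1 (V); from #../#.. depth 11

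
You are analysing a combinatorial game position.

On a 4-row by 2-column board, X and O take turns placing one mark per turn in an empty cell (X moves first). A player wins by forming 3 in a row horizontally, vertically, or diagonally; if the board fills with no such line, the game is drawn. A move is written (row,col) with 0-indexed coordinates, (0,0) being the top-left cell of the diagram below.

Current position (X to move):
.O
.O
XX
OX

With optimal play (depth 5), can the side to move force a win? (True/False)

X winning at [.O/.O/XX/OX]: False

[.O/.O/XX/OX] X move#1: (0,0):+0/XO/.O/XX/OX*, (1,0):+0/.O/XO/XX/OX
[XO/.O/XX/OX] O move#2: (1,0):+0/XO/OO/XX/OX*
[XO/OO/XX/OX] end (terminal +0, X#3); searched .O/.O/XX/OX to 5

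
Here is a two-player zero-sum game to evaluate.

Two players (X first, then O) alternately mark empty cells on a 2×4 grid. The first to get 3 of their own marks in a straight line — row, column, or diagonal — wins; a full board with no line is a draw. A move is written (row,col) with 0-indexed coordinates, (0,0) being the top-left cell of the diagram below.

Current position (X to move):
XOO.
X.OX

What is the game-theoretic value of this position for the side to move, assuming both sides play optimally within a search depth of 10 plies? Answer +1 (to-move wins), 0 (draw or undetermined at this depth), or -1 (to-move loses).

ply 1, X at XOO./X.OX | (0,3)=+0→XOOX/X.OX*; (1,1)=-1→XOO./XXOX
ply 2, O at XOOX/X.OX | (1,1)=+0→XOOX/XOOX*
ply 3: XOOX/XOOX is terminal +0 (X); from XOO./X.OX depth 10

value(XOO./X.OX, X) = 0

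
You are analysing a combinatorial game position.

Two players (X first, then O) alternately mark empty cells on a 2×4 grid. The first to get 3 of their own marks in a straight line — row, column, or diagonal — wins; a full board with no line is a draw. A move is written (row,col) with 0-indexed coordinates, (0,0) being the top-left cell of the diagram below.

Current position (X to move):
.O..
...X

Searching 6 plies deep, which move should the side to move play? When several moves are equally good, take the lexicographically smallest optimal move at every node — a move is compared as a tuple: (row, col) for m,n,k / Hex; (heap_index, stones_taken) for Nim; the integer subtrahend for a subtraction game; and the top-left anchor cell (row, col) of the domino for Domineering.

X's best at [.O../...X]: (0,0)

p1 X@[.O../...X]: (0,0)[XO../...X]+0* (0,2)[.OX./...X]+0 (0,3)[.O.X/...X]+0 (1,0)[.O../X..X]-1 (1,1)[.O../.X.X]+0 (1,2)[.O../..XX]+0
p2 O@[XO../...X]: (0,2)[XOO./...X]+0* (0,3)[XO.O/...X]+0 (1,0)[XO../O..X]+0 (1,1)[XO../.O.X]+0 (1,2)[XO../..OX]+0
p3 X@[XOO./...X]: (0,3)[XOOX/...X]+0* (1,0)[XOO./X..X]-1 (1,1)[XOO./.X.X]-1 (1,2)[XOO./..XX]-1
p4 O@[XOOX/...X]: (1,0)[XOOX/O..X]+0* (1,1)[XOOX/.O.X]+0 (1,2)[XOOX/..OX]+0
p5 X@[XOOX/O..X]: (1,1)[XOOX/OX.X]+0* (1,2)[XOOX/O.XX]+0
p6 O@[XOOX/OX.X]: (1,2)[XOOX/OXOX]+0*
p7 X@[XOOX/OXOX] terminal +0; root [.O../...X] d6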